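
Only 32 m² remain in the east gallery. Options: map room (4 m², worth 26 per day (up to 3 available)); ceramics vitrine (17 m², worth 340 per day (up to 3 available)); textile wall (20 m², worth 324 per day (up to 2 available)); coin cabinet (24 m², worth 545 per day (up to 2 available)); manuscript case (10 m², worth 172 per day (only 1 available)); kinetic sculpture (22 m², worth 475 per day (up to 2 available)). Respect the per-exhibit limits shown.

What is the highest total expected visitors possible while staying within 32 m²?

647

Greedy by ratio would take 2×map room + coin cabinet: 32 m² used, total 597.
Replace 2×map room and coin cabinet with manuscript case + kinetic sculpture: the trade gains 50 net, giving 647 at 32 m².
Every other selection either busts 32 m² or exceeds an availability limit or fails to beat 647.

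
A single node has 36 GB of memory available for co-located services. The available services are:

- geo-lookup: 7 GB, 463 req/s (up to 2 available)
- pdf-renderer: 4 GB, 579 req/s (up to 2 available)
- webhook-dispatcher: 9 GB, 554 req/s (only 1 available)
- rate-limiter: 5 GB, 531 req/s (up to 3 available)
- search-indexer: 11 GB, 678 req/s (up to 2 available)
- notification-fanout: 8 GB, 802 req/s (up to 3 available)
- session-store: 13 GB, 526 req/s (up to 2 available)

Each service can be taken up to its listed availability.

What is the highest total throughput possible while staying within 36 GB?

A density-first pass picks 2×pdf-renderer + 3×rate-limiter + notification-fanout — 3553 at 31 GB.
Replace rate-limiter with notification-fanout: the trade gains 271 net, giving 3824 at 34 GB.
Every other selection either busts 36 GB or exceeds an availability limit or fails to beat 3824.

3824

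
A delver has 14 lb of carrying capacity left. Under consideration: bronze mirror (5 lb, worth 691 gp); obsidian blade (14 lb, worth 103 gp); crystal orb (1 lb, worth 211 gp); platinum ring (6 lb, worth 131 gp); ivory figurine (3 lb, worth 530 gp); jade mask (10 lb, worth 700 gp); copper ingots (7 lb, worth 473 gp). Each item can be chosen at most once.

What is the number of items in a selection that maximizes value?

3

Best achievable value is 1441.
crystal orb + ivory figurine + jade mask hits 1441 at 14 lb.
All optima have 3 items.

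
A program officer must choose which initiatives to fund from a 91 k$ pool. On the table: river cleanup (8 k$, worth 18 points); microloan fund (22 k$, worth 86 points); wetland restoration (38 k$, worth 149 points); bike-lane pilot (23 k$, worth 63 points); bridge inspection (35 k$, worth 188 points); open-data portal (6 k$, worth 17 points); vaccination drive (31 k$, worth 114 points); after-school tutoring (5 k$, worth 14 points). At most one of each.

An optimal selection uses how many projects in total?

Optimal total is 388.
For example microloan fund + bridge inspection + vaccination drive achieves it, using 88 k$.
Any selection reaching 388 contains exactly 3 projects.

3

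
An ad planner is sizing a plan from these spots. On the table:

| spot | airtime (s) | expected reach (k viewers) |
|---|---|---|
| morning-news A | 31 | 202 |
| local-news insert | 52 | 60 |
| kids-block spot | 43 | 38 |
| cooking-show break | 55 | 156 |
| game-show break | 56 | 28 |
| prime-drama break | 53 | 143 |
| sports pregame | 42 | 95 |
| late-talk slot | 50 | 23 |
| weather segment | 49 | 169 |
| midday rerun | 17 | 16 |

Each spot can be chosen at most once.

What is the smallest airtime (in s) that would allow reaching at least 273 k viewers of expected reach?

73

Look for the lowest-airtime combination reaching 273.
morning-news A + sports pregame reaches 297 using 73 s.
No combination under 73 s hits 273.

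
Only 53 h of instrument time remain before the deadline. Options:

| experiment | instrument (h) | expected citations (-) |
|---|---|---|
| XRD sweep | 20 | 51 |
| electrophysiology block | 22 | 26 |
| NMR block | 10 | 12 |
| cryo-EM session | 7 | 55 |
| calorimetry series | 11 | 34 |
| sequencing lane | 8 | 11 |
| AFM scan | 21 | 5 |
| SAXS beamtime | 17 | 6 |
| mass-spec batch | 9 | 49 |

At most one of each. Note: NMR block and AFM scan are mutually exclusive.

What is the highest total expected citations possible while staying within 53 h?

189

XRD sweep + cryo-EM session + calorimetry series + mass-spec batch uses 47 of the 53 h and totals 189.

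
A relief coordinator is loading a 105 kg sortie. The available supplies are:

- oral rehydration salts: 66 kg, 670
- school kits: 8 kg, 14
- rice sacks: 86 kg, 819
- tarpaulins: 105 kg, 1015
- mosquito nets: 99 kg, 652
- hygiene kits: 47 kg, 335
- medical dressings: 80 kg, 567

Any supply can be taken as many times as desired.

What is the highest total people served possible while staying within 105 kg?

1015

The ratio heuristic lands on oral rehydration salts + 4×school kits (726) but leaves 7 kg idle.
Replace oral rehydration salts and 4×school kits with tarpaulins: the trade gains 289 net, giving 1015 at 105 kg.
That's the maximum — no swap from here does better than 1015.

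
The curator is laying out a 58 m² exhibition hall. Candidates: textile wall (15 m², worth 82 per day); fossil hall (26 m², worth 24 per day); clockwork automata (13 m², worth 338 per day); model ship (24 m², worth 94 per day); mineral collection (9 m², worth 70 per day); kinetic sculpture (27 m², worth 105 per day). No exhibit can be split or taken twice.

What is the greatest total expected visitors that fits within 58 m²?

525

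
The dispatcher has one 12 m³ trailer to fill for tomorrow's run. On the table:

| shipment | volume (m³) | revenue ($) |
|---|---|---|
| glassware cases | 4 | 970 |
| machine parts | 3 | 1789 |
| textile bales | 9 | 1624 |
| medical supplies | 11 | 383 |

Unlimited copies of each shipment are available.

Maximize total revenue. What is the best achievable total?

7156

Taking 4×machine parts: 12 m³ used, 7156 in revenue.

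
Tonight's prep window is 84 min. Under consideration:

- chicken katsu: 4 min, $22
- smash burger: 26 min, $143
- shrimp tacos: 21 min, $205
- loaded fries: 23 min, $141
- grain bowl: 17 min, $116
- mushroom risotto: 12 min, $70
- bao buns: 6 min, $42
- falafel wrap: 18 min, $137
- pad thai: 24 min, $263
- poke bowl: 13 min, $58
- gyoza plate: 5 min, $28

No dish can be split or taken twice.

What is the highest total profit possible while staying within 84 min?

743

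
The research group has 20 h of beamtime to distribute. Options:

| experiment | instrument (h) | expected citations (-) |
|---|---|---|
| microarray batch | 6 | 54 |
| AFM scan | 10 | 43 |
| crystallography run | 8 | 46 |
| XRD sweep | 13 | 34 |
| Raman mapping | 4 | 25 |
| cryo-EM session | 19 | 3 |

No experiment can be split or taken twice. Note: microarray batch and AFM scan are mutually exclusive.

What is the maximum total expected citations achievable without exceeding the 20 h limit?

125

Density check — microarray batch 9.00, Raman mapping 6.25, crystallography run 5.75 are the best per h.
The ratio ordering already packs tightly: microarray batch + crystallography run + Raman mapping, 18 h, 125.
An exhaustive check of the 64 subsets confirms 125.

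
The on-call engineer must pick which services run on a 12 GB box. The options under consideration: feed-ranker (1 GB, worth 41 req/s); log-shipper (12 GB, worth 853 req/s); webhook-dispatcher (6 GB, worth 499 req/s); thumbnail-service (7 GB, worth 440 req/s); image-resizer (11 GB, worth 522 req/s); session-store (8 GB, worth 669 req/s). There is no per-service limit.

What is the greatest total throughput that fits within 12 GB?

Ranking by ratio (throughput/GB): session-store 83.62, webhook-dispatcher 83.17, log-shipper 71.08.
Greedy by ratio would take 4×feed-ranker + session-store: 12 GB used, total 833.
The 12 GB tied up in 4×feed-ranker and session-store is better spent on 2×webhook-dispatcher — total rises to 998 (12 GB).
Every other selection either busts 12 GB or fails to beat 998.

998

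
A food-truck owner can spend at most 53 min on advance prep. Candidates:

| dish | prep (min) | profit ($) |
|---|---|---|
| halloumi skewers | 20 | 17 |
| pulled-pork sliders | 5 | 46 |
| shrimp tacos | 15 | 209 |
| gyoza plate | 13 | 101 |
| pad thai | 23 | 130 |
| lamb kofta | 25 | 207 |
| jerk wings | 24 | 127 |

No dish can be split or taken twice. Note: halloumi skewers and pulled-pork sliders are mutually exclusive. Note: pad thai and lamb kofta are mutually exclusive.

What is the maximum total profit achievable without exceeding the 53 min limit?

The ratio heuristic lands on pulled-pork sliders + shrimp tacos + lamb kofta (462) but leaves 8 min idle.
The 5 min tied up in pulled-pork sliders is better spent on gyoza plate — total rises to 517 (53 min).
That's the maximum — no feasible swap from here does better than 517.

517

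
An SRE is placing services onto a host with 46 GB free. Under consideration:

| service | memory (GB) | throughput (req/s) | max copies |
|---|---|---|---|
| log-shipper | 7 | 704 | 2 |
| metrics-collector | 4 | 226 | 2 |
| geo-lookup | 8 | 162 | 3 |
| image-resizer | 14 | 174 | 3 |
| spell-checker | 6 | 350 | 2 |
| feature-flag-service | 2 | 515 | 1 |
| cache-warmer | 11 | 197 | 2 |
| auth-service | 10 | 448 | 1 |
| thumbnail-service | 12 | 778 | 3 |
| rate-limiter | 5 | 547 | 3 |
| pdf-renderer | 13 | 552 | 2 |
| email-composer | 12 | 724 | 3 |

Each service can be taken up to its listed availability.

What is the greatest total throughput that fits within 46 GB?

Greedy by ratio would take 2×log-shipper + feature-flag-service + thumbnail-service + 3×rate-limiter: 43 GB used, total 4342.
Replace thumbnail-service with 2×metrics-collector + spell-checker: the trade gains 24 net, giving 4366 at 45 GB.

4366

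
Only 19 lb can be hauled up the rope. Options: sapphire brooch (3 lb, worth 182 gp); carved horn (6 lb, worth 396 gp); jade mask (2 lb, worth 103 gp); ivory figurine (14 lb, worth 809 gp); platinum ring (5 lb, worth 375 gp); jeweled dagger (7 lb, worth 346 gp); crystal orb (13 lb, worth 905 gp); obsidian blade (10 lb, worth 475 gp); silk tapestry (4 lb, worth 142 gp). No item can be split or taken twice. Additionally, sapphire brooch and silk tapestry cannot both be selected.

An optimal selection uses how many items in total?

2

Best achievable value is 1301.
carved horn + crystal orb hits 1301 at 19 lb.
All optima have 2 items.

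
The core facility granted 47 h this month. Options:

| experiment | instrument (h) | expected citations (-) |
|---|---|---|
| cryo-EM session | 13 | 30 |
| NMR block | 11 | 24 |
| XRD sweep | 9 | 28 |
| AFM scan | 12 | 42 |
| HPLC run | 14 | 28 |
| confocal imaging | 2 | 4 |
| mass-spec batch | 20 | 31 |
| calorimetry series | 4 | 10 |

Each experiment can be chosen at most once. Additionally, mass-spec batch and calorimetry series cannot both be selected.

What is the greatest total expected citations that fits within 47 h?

128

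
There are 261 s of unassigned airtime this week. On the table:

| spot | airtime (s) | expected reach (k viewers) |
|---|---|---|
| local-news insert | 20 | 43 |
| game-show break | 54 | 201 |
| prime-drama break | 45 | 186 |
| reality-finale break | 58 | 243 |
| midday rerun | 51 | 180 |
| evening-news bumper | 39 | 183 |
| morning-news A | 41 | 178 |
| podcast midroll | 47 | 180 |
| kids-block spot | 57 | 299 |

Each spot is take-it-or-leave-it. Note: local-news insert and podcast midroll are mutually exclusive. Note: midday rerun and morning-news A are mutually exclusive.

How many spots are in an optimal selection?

6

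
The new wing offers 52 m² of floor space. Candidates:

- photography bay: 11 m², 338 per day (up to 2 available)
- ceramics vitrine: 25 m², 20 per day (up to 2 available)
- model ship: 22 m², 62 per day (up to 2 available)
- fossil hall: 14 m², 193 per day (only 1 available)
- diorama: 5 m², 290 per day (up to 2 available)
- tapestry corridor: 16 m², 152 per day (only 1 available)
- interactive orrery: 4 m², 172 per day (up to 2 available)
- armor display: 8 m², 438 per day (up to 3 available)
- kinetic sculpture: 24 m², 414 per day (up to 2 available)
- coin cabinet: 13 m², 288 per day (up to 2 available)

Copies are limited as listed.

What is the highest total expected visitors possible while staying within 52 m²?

2404

Taking the top-ratio exhibits first gives 2×diorama + 2×interactive orrery + 3×armor display for 2238 (42 m²).
Dropping interactive orrery frees 4 m²; slotting in photography bay (11 m²) lifts the total to 2404 at 49 m².
No other feasible combination exceeds 2404.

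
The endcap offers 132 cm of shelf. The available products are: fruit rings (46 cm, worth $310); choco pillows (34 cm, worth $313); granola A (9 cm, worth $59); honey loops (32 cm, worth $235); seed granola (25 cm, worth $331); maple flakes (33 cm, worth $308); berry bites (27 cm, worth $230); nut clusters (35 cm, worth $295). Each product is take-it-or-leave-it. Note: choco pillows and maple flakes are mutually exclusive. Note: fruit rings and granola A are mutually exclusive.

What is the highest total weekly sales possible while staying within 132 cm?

1228

Taking choco pillows + granola A + seed granola + berry bites + nut clusters: 130 cm used, 1228 in weekly sales.
That's the maximum — no feasible swap from here does better than 1228.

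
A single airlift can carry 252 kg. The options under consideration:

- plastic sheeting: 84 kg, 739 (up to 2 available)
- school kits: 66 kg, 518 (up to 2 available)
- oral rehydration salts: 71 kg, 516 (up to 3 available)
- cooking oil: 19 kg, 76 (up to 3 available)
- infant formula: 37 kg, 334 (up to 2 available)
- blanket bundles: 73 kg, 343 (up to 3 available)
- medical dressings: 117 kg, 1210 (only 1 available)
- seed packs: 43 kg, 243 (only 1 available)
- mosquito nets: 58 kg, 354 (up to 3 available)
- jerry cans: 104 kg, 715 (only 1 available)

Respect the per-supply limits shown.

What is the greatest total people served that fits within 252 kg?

2283

Density check — medical dressings 10.34, infant formula 9.03, plastic sheeting 8.80 are the best per kg.
Filling by ratio: 2×infant formula + medical dressings + mosquito nets for 2232, with 3 kg left unused.
Dropping infant formula and mosquito nets frees 95 kg; slotting in plastic sheeting (84 kg) lifts the total to 2283 at 238 kg.
The spare 14 kg is too small for any remaining supply, and no exchange beats 2283.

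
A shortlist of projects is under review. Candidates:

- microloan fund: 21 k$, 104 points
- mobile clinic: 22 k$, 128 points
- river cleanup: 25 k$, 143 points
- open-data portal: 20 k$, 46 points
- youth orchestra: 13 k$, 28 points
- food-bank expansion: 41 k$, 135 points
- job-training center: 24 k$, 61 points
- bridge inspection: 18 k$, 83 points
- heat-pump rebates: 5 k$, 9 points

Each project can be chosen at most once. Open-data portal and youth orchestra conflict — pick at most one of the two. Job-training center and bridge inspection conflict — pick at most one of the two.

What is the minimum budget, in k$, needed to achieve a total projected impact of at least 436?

Need the lightest bundle worth ≥ 436.
Taking microloan fund + mobile clinic + river cleanup + bridge inspection gives 458 (≥ 436) for 86 k$.
No combination under 86 k$ hits 436.

86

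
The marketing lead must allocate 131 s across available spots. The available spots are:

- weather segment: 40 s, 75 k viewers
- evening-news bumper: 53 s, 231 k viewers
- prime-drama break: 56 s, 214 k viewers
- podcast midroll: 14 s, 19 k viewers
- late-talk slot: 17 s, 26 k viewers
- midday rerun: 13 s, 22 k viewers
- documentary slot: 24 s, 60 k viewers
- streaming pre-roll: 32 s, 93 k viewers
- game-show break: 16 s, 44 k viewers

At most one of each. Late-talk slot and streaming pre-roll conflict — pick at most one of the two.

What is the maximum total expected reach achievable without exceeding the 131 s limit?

489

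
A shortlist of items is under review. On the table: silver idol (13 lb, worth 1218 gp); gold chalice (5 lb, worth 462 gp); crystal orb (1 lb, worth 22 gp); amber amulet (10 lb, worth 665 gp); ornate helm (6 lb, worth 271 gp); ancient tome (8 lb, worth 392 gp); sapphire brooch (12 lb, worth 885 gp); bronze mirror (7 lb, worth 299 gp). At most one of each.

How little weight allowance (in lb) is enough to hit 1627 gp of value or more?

18

Look for the lowest-weight combination reaching 1627.
silver idol + gold chalice reaches 1680 using 18 lb.
Below 18 lb the best achievable stays under 1627.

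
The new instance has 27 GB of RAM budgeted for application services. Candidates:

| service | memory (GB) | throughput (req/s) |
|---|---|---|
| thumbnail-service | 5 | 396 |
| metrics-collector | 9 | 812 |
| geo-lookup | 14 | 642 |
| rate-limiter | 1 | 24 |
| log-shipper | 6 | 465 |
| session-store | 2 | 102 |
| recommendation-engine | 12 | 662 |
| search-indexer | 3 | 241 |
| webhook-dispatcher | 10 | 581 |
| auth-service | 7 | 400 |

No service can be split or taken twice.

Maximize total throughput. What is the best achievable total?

Ranking by ratio (throughput/GB): metrics-collector 90.22, search-indexer 80.33, thumbnail-service 79.20.
Greedy by ratio would take thumbnail-service + metrics-collector + rate-limiter + log-shipper + session-store + search-indexer: 26 GB used, total 2040.
The 6 GB tied up in rate-limiter and session-store and search-indexer is better spent on auth-service — total rises to 2073 (27 GB).

2073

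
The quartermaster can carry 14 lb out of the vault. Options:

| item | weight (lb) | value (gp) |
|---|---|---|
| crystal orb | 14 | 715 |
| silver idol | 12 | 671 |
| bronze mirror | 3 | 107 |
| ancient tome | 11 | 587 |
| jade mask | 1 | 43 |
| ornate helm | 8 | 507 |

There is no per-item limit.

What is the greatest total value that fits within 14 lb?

765

The ratio ordering already packs tightly: 6×jade mask + ornate helm, 14 lb, 765.
Every other selection either busts 14 lb or fails to beat 765.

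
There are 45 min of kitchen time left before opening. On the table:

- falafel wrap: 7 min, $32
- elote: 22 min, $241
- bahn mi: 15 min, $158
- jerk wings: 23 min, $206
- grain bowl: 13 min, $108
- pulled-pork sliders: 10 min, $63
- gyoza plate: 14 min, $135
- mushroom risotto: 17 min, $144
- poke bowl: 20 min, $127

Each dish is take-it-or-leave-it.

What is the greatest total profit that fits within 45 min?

Filling by ratio: falafel wrap + elote + bahn mi for 431, with 1 min left unused.
Replace falafel wrap and bahn mi with jerk wings: the trade gains 16 net, giving 447 at 45 min.

447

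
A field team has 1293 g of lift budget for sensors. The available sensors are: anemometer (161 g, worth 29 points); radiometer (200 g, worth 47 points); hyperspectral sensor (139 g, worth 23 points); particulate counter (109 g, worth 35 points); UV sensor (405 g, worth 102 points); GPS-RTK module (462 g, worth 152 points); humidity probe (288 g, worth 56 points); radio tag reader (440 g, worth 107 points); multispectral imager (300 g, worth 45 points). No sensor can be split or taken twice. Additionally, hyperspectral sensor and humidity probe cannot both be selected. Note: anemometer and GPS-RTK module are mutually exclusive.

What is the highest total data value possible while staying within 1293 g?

Filling by ratio: radiometer + particulate counter + UV sensor + GPS-RTK module for 336, with 117 g left unused.
Replace radiometer with humidity probe: the trade gains 9 net, giving 345 at 1264 g.

345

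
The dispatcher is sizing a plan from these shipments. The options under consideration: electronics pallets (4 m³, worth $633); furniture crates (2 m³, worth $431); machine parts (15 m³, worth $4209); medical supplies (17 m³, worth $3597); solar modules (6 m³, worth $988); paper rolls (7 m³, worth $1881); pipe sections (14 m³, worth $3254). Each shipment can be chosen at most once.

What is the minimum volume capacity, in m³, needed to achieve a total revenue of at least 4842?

Need the lightest bundle worth ≥ 4842.
electronics pallets + machine parts: 4842 revenue at 19 m³.
Below 19 m³ the best achievable stays under 4842.

19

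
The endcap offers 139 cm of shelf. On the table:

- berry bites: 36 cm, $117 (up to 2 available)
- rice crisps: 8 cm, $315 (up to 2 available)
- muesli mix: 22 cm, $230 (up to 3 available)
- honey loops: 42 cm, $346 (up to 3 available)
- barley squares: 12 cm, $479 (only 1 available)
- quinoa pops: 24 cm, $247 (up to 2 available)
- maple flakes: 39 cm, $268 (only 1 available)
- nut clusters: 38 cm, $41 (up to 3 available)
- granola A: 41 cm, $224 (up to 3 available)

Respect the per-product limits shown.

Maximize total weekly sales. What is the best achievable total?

2162

A density-first pass picks 2×rice crisps + 3×muesli mix + barley squares + quinoa pops — 2046 at 118 cm.
The 22 cm tied up in muesli mix is better spent on honey loops — total rises to 2162 (138 cm).
Every other selection either busts 139 cm or exceeds an availability limit or fails to beat 2162.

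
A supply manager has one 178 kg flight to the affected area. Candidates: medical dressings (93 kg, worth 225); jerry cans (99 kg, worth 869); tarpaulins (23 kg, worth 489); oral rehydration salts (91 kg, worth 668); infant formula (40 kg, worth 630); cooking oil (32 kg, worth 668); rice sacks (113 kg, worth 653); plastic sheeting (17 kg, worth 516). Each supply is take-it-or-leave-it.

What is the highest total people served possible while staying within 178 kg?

2542

Density check — plastic sheeting 30.35, tarpaulins 21.26, cooking oil 20.88, infant formula 15.75 are the best per kg.
The ratio heuristic lands on tarpaulins + infant formula + cooking oil + plastic sheeting (2303) but leaves 66 kg idle.
The 40 kg tied up in infant formula is better spent on jerry cans — total rises to 2542 (171 kg).
The spare 7 kg is too small for any remaining supply, and no exchange beats 2542.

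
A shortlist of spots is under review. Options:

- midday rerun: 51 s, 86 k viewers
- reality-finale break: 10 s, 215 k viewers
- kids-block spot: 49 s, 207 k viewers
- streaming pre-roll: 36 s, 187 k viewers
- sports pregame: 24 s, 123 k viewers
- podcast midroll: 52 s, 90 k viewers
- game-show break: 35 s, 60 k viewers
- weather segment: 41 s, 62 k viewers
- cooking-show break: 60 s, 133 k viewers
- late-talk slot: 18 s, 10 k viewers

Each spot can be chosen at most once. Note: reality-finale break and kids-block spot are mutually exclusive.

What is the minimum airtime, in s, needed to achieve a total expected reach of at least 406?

64

Need the lightest bundle worth ≥ 406.
reality-finale break + streaming pre-roll + late-talk slot reaches 412 using 64 s.
Below 64 s the best achievable stays under 406.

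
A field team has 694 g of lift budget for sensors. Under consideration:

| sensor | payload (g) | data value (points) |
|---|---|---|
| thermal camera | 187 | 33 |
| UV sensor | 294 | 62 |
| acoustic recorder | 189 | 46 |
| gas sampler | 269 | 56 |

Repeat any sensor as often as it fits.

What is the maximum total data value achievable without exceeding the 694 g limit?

154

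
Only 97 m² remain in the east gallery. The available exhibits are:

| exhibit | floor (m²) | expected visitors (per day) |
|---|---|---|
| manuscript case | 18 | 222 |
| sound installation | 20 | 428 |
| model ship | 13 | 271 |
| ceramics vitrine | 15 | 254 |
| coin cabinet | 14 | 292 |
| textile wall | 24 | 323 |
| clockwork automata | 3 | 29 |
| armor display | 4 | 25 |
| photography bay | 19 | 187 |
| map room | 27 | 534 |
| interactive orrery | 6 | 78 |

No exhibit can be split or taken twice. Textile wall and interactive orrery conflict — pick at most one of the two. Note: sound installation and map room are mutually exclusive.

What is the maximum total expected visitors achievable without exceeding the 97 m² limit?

Ranking by ratio (expected visitors/m²): sound installation 21.40, coin cabinet 20.86, model ship 20.85.
Best packing: model ship + ceramics vitrine + coin cabinet + textile wall + clockwork automata + map room — 96 m², 1703 total.
The spare 1 m² is too small for any remaining exhibit, and no feasible exchange beats 1703.

1703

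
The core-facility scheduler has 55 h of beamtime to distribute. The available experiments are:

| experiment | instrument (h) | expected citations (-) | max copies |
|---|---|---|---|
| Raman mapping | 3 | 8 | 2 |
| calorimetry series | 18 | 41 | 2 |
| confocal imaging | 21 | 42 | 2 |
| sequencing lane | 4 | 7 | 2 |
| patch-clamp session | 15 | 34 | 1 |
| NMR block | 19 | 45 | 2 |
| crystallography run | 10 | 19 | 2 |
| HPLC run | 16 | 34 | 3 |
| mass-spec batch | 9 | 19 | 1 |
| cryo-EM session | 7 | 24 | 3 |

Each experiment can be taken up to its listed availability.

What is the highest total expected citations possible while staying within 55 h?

Density check — cryo-EM session 3.43, Raman mapping 2.67, NMR block 2.37 are the best per h.
Taking 2×Raman mapping + NMR block + mass-spec batch + 3×cryo-EM session: 55 h used, 152 in expected citations.
No other feasible combination exceeds 152.

152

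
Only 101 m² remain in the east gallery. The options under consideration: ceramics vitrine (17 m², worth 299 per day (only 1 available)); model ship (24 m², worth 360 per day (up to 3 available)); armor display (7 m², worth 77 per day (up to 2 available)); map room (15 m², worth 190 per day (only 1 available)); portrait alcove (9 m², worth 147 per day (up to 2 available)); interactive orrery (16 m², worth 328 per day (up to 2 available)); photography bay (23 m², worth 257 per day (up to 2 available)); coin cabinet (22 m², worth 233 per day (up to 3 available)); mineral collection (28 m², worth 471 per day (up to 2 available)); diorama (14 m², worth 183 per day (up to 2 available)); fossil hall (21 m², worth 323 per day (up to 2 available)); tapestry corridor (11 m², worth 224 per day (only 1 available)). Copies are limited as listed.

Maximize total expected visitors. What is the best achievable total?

1822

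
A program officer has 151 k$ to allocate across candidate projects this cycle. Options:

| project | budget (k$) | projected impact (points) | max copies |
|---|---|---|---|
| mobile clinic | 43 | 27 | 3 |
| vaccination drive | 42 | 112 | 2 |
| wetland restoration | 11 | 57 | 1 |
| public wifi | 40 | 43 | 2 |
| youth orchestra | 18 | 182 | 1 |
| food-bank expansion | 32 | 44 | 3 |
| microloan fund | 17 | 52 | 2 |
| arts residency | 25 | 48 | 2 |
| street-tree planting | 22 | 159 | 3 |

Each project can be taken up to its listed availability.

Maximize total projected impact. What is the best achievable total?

A density-first pass picks wetland restoration + youth orchestra + 2×microloan fund + 3×street-tree planting — 820 at 129 k$.
The 34 k$ tied up in 2×microloan fund is better spent on vaccination drive — total rises to 828 (137 k$).

828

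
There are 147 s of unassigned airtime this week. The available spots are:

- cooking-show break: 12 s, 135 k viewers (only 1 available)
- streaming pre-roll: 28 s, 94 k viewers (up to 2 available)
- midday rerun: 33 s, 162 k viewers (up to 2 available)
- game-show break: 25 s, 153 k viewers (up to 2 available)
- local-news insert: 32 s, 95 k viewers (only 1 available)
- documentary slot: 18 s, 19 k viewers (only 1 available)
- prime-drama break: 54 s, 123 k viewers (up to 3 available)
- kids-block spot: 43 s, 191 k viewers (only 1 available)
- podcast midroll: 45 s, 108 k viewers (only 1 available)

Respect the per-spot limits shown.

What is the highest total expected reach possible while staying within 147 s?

803

The ratio heuristic lands on cooking-show break + 2×midday rerun + 2×game-show break + documentary slot (784) but leaves 1 s idle.
Replace game-show break and documentary slot with kids-block spot: the trade gains 19 net, giving 803 at 146 s.
No other feasible combination exceeds 803.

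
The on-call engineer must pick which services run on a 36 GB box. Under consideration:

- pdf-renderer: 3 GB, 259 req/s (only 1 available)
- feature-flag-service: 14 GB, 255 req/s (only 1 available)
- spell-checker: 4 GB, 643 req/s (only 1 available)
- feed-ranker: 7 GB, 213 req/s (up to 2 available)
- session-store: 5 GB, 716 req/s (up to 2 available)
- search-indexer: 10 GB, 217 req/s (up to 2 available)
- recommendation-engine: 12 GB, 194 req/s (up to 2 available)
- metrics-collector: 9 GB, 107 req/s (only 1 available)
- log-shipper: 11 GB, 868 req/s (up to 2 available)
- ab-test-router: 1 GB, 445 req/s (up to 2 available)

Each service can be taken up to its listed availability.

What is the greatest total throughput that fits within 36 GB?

By throughput per GB: ab-test-router 445.00, spell-checker 160.75, session-store 143.20 lead.
A density-first pass picks pdf-renderer + spell-checker + 2×session-store + log-shipper + 2×ab-test-router — 4092 at 30 GB.
Replace session-store with log-shipper: the trade gains 152 net, giving 4244 at 36 GB.
No other feasible combination exceeds 4244.

4244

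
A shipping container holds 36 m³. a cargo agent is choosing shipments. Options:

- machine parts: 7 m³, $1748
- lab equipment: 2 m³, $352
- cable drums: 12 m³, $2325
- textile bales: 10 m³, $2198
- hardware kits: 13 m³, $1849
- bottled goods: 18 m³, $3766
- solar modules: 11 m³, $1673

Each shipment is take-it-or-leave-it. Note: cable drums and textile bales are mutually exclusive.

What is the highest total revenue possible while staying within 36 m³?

Density check — machine parts 249.71, textile bales 219.80, bottled goods 209.22, cable drums 193.75 are the best per m³.
The ratio ordering already packs tightly: machine parts + textile bales + bottled goods, 35 m³, 7712.
Runner-up machine parts + bottled goods + solar modules tops out at 7187.

7712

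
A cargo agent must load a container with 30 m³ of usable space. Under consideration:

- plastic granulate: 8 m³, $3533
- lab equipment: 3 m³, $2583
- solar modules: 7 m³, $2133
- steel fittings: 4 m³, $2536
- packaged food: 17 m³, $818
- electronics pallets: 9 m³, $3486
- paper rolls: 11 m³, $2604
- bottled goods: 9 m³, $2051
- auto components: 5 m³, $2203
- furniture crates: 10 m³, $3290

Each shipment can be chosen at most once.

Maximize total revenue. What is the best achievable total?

Plastic granulate + lab equipment + steel fittings + electronics pallets + auto components uses 29 of the 30 m³ and totals 14341.
The closest alternative, plastic granulate + lab equipment + steel fittings + auto components + furniture crates, reaches only 14145.

14341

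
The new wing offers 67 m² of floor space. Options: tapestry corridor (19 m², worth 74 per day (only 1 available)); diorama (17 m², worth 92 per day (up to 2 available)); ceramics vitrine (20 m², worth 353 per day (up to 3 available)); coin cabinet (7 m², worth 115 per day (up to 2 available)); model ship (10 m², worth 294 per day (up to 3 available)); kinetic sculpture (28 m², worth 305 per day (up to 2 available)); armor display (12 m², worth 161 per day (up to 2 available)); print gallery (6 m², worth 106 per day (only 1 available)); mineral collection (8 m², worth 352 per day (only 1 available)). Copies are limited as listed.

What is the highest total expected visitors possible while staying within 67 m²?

1702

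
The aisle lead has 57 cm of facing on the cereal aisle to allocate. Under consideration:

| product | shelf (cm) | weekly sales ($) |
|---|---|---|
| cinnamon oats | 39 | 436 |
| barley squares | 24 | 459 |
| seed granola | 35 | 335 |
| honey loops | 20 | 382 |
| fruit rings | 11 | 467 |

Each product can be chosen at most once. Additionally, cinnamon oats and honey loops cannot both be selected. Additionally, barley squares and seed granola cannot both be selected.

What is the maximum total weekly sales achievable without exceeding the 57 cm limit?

Density check — fruit rings 42.45, barley squares 19.12, honey loops 19.10 are the best per cm.
Best packing: barley squares + honey loops + fruit rings — 55 cm, 1308 total.

1308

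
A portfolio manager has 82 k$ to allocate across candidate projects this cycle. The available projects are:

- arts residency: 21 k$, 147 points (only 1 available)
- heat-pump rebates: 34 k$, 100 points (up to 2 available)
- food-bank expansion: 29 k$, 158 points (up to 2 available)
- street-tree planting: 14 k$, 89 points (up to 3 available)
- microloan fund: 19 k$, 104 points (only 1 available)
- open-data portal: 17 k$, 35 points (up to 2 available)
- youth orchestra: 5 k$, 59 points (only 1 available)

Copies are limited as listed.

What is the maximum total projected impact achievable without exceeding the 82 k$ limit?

A density-first pass picks arts residency + 3×street-tree planting + youth orchestra — 473 at 68 k$.
Replace youth orchestra with microloan fund: the trade gains 45 net, giving 518 at 82 k$.
That's the maximum — no swap from here does better than 518.

518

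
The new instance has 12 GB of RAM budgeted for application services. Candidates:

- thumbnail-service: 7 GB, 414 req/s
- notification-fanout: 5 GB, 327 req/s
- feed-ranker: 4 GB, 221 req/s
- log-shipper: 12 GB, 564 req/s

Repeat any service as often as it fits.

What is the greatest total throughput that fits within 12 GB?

741

The ratio heuristic lands on 2×notification-fanout (654) but leaves 2 GB idle.
The 5 GB tied up in notification-fanout is better spent on thumbnail-service — total rises to 741 (12 GB).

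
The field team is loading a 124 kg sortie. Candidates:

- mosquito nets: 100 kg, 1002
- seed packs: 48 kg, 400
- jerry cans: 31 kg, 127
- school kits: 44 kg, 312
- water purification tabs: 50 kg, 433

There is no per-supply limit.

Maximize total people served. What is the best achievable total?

1002

Taking mosquito nets: 100 kg used, 1002 in people served.
The spare 24 kg is too small for any remaining supply, and no exchange beats 1002.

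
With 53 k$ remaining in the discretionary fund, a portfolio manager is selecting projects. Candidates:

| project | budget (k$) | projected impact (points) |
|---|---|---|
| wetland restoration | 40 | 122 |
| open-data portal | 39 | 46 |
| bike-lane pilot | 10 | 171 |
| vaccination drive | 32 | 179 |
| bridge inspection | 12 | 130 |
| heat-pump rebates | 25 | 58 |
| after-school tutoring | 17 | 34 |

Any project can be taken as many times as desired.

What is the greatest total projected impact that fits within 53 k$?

855

Ranking by ratio (projected impact/k$): bike-lane pilot 17.10, bridge inspection 10.83, vaccination drive 5.59, wetland restoration 3.05.
Taking 5×bike-lane pilot: 50 k$ used, 855 in projected impact.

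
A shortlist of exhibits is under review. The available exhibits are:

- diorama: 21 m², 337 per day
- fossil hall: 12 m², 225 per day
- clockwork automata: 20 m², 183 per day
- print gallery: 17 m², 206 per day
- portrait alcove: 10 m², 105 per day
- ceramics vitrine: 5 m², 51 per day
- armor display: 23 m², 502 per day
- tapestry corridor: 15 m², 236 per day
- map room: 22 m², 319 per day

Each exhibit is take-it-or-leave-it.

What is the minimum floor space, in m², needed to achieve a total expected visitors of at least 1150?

Look for the lowest-floor combination reaching 1150.
Taking diorama + fossil hall + portrait alcove + armor display gives 1169 (≥ 1150) for 66 m².
No combination under 66 m² hits 1150.

66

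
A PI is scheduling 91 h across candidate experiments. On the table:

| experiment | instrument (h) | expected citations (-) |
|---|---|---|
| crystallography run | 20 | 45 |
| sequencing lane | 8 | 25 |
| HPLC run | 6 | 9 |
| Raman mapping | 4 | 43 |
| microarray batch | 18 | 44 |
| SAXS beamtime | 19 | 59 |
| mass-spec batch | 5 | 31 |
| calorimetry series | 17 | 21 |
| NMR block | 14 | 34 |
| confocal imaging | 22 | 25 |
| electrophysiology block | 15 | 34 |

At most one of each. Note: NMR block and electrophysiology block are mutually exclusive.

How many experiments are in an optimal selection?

7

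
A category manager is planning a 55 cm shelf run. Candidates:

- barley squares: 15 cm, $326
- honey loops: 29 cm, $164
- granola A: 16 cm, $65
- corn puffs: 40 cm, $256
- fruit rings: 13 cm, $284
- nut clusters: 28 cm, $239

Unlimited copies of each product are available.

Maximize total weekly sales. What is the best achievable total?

1178

Taking the top-ratio products first gives 4×fruit rings for 1136 (52 cm).
Replace fruit rings with barley squares: the trade gains 42 net, giving 1178 at 54 cm.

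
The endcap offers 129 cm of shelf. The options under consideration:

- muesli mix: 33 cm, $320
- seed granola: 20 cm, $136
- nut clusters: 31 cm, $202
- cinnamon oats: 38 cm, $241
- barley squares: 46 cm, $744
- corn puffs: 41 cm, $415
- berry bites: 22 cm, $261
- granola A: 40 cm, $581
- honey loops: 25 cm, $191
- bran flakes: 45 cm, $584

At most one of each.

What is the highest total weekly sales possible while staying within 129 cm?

1740

Taking the top-ratio products first gives seed granola + barley squares + berry bites + granola A for 1722 (128 cm).
Replace seed granola and berry bites with corn puffs: the trade gains 18 net, giving 1740 at 127 cm.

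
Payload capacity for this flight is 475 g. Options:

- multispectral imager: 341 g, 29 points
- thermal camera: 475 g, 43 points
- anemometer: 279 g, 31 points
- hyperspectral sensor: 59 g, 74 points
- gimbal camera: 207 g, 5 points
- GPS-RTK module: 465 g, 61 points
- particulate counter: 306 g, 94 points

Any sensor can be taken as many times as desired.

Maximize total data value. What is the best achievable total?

592

Density check — hyperspectral sensor 1.25, particulate counter 0.31, GPS-RTK module 0.13 are the best per g.
8×hyperspectral sensor uses 472 of the 475 g and totals 592.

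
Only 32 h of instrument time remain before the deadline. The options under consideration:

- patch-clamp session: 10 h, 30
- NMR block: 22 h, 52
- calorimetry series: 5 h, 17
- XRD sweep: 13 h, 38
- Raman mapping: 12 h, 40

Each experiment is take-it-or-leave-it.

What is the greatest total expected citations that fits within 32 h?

Taking the top-ratio experiments first gives patch-clamp session + calorimetry series + Raman mapping for 87 (27 h).
The 10 h tied up in patch-clamp session is better spent on XRD sweep — total rises to 95 (30 h).

95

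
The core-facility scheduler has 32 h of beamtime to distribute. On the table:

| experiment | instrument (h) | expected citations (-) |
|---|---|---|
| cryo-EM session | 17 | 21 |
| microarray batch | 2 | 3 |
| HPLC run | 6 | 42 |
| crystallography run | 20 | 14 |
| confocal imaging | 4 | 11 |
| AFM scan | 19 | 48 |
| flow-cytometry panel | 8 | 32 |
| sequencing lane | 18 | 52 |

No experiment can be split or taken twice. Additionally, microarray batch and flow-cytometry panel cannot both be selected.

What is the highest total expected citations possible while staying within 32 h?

126

Best packing: HPLC run + flow-cytometry panel + sequencing lane — 32 h, 126 total.
Every other selection either busts 32 h or breaks a pairing rule or fails to beat 126.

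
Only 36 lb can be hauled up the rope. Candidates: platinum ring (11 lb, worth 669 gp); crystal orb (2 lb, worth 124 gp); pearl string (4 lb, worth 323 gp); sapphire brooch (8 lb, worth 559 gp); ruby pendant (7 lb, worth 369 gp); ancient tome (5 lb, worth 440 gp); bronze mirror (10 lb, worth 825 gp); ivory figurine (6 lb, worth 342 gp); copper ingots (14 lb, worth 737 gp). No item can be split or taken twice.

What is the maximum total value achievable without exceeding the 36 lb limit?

Filling by ratio: crystal orb + pearl string + sapphire brooch + ancient tome + bronze mirror + ivory figurine for 2613, with 1 lb left unused.
The 6 lb tied up in ivory figurine is better spent on ruby pendant — total rises to 2640 (36 lb).
No other feasible combination exceeds 2640.

2640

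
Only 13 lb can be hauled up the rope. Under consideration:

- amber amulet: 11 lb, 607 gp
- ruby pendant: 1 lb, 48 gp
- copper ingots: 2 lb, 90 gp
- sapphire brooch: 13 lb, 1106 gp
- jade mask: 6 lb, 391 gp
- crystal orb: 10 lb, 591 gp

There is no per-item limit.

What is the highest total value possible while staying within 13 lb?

1106

Best packing: sapphire brooch — 13 lb, 1106 total.
That's the maximum — no swap from here does better than 1106.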